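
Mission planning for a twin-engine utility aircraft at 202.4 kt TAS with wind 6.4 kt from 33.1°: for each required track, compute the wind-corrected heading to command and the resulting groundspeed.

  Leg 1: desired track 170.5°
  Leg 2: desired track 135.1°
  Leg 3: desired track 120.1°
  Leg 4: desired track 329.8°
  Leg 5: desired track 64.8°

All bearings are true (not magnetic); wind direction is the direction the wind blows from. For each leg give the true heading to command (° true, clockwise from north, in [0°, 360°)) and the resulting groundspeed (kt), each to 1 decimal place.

Leg 1: heading=169.3°, groundspeed=207.1 kt
Leg 2: heading=133.3°, groundspeed=203.6 kt
Leg 3: heading=118.3°, groundspeed=202.0 kt
Leg 4: heading=331.4°, groundspeed=199.4 kt
Leg 5: heading=63.8°, groundspeed=196.9 kt

Leg 1: desired track 170.5°; wind correction -1.2° → command heading 169.3°, groundspeed 207.1 kt
Leg 2: desired track 135.1°; wind correction -1.8° → command heading 133.3°, groundspeed 203.6 kt
Leg 3: desired track 120.1°; wind correction -1.8° → command heading 118.3°, groundspeed 202.0 kt
Leg 4: desired track 329.8°; wind correction +1.6° → command heading 331.4°, groundspeed 199.4 kt
Leg 5: desired track 64.8°; wind correction -1.0° → command heading 63.8°, groundspeed 196.9 kt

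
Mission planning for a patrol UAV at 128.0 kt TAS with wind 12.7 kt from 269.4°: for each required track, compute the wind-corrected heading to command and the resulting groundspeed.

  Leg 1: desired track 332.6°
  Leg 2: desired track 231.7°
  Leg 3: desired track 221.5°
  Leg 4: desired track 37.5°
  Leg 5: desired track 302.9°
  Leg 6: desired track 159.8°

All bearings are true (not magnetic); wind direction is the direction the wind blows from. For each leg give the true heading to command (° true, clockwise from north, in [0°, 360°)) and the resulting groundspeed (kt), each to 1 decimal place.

Leg 1: desired track 332.6°; wind correction -5.1° → command heading 327.5°, groundspeed 121.8 kt
Leg 2: desired track 231.7°; wind correction +3.5° → command heading 235.2°, groundspeed 117.7 kt
Leg 3: desired track 221.5°; wind correction +4.2° → command heading 225.7°, groundspeed 119.1 kt
Leg 4: desired track 37.5°; wind correction -4.5° → command heading 33.0°, groundspeed 135.4 kt
Leg 5: desired track 302.9°; wind correction -3.1° → command heading 299.8°, groundspeed 117.2 kt
Leg 6: desired track 159.8°; wind correction +5.4° → command heading 165.2°, groundspeed 131.7 kt

Leg 1: heading=327.5°, groundspeed=121.8 kt
Leg 2: heading=235.2°, groundspeed=117.7 kt
Leg 3: heading=225.7°, groundspeed=119.1 kt
Leg 4: heading=33.0°, groundspeed=135.4 kt
Leg 5: heading=299.8°, groundspeed=117.2 kt
Leg 6: heading=165.2°, groundspeed=131.7 kt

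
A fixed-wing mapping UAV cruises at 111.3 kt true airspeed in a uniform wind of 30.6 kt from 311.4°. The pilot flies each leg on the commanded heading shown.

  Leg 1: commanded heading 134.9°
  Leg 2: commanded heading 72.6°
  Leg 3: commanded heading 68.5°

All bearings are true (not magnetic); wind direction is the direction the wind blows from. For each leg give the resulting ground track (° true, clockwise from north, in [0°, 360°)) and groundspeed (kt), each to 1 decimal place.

Leg 1: heading 134.9°; drift -0.8° → track 134.1°, groundspeed 141.9 kt
Leg 2: heading 72.6°; drift +11.6° → track 84.2°, groundspeed 129.8 kt
Leg 3: heading 68.5°; drift +12.3° → track 80.8°, groundspeed 128.2 kt

Leg 1: track=134.1°, groundspeed=141.9 kt
Leg 2: track=84.2°, groundspeed=129.8 kt
Leg 3: track=80.8°, groundspeed=128.2 kt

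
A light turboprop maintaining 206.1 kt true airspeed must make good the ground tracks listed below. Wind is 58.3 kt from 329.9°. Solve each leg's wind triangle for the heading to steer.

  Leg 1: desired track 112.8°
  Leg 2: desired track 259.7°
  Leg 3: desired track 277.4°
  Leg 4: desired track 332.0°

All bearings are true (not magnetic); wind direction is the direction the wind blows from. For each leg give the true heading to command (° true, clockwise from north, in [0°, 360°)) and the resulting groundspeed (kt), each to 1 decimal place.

Leg 1: desired track 112.8°; wind correction -9.8° → command heading 103.0°, groundspeed 249.6 kt
Leg 2: desired track 259.7°; wind correction +15.4° → command heading 275.1°, groundspeed 178.9 kt
Leg 3: desired track 277.4°; wind correction +13.0° → command heading 290.4°, groundspeed 165.4 kt
Leg 4: desired track 332.0°; wind correction -0.6° → command heading 331.4°, groundspeed 147.8 kt

Leg 1: heading=103.0°, groundspeed=249.6 kt
Leg 2: heading=275.1°, groundspeed=178.9 kt
Leg 3: heading=290.4°, groundspeed=165.4 kt
Leg 4: heading=331.4°, groundspeed=147.8 kt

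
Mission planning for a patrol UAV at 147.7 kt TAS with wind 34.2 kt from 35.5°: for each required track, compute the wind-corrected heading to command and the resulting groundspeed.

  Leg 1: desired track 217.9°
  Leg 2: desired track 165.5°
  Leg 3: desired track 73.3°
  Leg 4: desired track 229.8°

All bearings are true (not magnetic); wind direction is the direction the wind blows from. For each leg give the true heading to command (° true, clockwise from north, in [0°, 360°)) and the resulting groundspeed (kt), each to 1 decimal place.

Leg 1: desired track 217.9°; wind correction +0.6° → command heading 218.5°, groundspeed 181.9 kt
Leg 2: desired track 165.5°; wind correction -10.2° → command heading 155.3°, groundspeed 167.3 kt
Leg 3: desired track 73.3°; wind correction -8.2° → command heading 65.1°, groundspeed 119.2 kt
Leg 4: desired track 229.8°; wind correction +3.3° → command heading 233.1°, groundspeed 180.6 kt

Leg 1: heading=218.5°, groundspeed=181.9 kt
Leg 2: heading=155.3°, groundspeed=167.3 kt
Leg 3: heading=65.1°, groundspeed=119.2 kt
Leg 4: heading=233.1°, groundspeed=180.6 kt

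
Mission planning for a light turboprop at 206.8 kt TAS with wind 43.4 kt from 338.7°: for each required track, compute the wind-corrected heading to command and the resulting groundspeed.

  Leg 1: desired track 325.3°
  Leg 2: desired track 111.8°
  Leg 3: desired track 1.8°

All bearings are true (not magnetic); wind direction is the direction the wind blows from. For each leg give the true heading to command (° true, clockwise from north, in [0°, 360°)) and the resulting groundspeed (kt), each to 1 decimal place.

Leg 1: desired track 325.3°; wind correction +2.8° → command heading 328.1°, groundspeed 164.3 kt
Leg 2: desired track 111.8°; wind correction -8.8° → command heading 103.0°, groundspeed 234.0 kt
Leg 3: desired track 1.8°; wind correction -4.7° → command heading 357.1°, groundspeed 166.2 kt

Leg 1: heading=328.1°, groundspeed=164.3 kt
Leg 2: heading=103.0°, groundspeed=234.0 kt
Leg 3: heading=357.1°, groundspeed=166.2 kt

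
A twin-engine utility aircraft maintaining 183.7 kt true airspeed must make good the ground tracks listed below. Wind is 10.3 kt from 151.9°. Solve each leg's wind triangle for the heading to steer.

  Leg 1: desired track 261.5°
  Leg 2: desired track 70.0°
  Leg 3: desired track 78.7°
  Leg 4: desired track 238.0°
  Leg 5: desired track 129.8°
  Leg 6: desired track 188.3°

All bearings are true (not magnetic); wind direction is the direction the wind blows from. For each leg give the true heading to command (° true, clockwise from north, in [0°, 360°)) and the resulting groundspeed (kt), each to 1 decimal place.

Leg 1: heading=258.5°, groundspeed=186.9 kt
Leg 2: heading=73.2°, groundspeed=182.0 kt
Leg 3: heading=81.8°, groundspeed=180.5 kt
Leg 4: heading=234.8°, groundspeed=182.7 kt
Leg 5: heading=131.0°, groundspeed=174.1 kt
Leg 6: heading=186.4°, groundspeed=175.3 kt

Leg 1: desired track 261.5°; wind correction -3.0° → command heading 258.5°, groundspeed 186.9 kt
Leg 2: desired track 70.0°; wind correction +3.2° → command heading 73.2°, groundspeed 182.0 kt
Leg 3: desired track 78.7°; wind correction +3.1° → command heading 81.8°, groundspeed 180.5 kt
Leg 4: desired track 238.0°; wind correction -3.2° → command heading 234.8°, groundspeed 182.7 kt
Leg 5: desired track 129.8°; wind correction +1.2° → command heading 131.0°, groundspeed 174.1 kt
Leg 6: desired track 188.3°; wind correction -1.9° → command heading 186.4°, groundspeed 175.3 kt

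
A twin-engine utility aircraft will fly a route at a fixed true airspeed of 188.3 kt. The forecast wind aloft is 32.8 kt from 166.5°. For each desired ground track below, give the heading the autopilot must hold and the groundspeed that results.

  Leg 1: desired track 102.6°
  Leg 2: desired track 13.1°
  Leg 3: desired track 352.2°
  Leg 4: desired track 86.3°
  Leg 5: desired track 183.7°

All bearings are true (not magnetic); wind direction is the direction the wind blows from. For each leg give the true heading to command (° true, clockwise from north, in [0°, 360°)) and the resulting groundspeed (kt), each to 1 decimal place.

Leg 1: desired track 102.6°; wind correction +9.0° → command heading 111.6°, groundspeed 171.6 kt
Leg 2: desired track 13.1°; wind correction +4.5° → command heading 17.6°, groundspeed 217.1 kt
Leg 3: desired track 352.2°; wind correction +1.0° → command heading 353.2°, groundspeed 220.9 kt
Leg 4: desired track 86.3°; wind correction +9.9° → command heading 96.2°, groundspeed 179.9 kt
Leg 5: desired track 183.7°; wind correction -3.0° → command heading 180.7°, groundspeed 156.7 kt

Leg 1: heading=111.6°, groundspeed=171.6 kt
Leg 2: heading=17.6°, groundspeed=217.1 kt
Leg 3: heading=353.2°, groundspeed=220.9 kt
Leg 4: heading=96.2°, groundspeed=179.9 kt
Leg 5: heading=180.7°, groundspeed=156.7 kt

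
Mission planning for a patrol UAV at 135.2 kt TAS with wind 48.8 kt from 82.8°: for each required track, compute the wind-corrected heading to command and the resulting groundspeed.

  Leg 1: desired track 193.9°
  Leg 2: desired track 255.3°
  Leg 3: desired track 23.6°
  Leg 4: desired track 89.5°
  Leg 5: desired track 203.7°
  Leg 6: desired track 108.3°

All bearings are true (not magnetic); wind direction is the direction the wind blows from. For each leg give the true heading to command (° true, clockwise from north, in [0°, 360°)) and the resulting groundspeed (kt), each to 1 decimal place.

Leg 1: desired track 193.9°; wind correction -19.7° → command heading 174.2°, groundspeed 144.9 kt
Leg 2: desired track 255.3°; wind correction -2.7° → command heading 252.6°, groundspeed 183.4 kt
Leg 3: desired track 23.6°; wind correction +18.1° → command heading 41.7°, groundspeed 103.6 kt
Leg 4: desired track 89.5°; wind correction -2.4° → command heading 87.1°, groundspeed 86.6 kt
Leg 5: desired track 203.7°; wind correction -18.0° → command heading 185.7°, groundspeed 153.6 kt
Leg 6: desired track 108.3°; wind correction -8.9° → command heading 99.4°, groundspeed 89.5 kt

Leg 1: heading=174.2°, groundspeed=144.9 kt
Leg 2: heading=252.6°, groundspeed=183.4 kt
Leg 3: heading=41.7°, groundspeed=103.6 kt
Leg 4: heading=87.1°, groundspeed=86.6 kt
Leg 5: heading=185.7°, groundspeed=153.6 kt
Leg 6: heading=99.4°, groundspeed=89.5 kt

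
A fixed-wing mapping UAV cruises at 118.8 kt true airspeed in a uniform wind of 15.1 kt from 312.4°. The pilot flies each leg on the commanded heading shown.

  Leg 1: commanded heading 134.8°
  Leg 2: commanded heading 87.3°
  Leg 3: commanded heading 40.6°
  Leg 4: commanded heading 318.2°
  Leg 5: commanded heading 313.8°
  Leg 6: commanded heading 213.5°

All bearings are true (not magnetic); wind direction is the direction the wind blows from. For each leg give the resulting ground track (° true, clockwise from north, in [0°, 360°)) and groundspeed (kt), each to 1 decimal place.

Leg 1: heading 134.8°; drift -0.3° → track 134.5°, groundspeed 133.9 kt
Leg 2: heading 87.3°; drift +4.7° → track 92.0°, groundspeed 129.9 kt
Leg 3: heading 40.6°; drift +7.3° → track 47.9°, groundspeed 119.3 kt
Leg 4: heading 318.2°; drift +0.8° → track 319.0°, groundspeed 103.8 kt
Leg 5: heading 313.8°; drift +0.2° → track 314.0°, groundspeed 103.7 kt
Leg 6: heading 213.5°; drift -7.0° → track 206.5°, groundspeed 122.1 kt

Leg 1: track=134.5°, groundspeed=133.9 kt
Leg 2: track=92.0°, groundspeed=129.9 kt
Leg 3: track=47.9°, groundspeed=119.3 kt
Leg 4: track=319.0°, groundspeed=103.8 kt
Leg 5: track=314.0°, groundspeed=103.7 kt
Leg 6: track=206.5°, groundspeed=122.1 kt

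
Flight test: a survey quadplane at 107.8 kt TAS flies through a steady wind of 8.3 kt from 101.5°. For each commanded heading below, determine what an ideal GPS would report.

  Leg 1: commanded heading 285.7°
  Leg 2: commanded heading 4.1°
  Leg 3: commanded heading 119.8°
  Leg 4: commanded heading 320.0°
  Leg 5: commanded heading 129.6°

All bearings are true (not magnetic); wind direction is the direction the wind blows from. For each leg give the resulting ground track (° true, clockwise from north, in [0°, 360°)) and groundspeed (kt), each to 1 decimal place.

Leg 1: track=285.4°, groundspeed=116.1 kt
Leg 2: track=359.8°, groundspeed=109.2 kt
Leg 3: track=121.3°, groundspeed=100.0 kt
Leg 4: track=317.4°, groundspeed=114.4 kt
Leg 5: track=131.8°, groundspeed=100.6 kt

Leg 1: heading 285.7°; drift -0.3° → track 285.4°, groundspeed 116.1 kt
Leg 2: heading 4.1°; drift -4.3° → track 359.8°, groundspeed 109.2 kt
Leg 3: heading 119.8°; drift +1.5° → track 121.3°, groundspeed 100.0 kt
Leg 4: heading 320.0°; drift -2.6° → track 317.4°, groundspeed 114.4 kt
Leg 5: heading 129.6°; drift +2.2° → track 131.8°, groundspeed 100.6 kt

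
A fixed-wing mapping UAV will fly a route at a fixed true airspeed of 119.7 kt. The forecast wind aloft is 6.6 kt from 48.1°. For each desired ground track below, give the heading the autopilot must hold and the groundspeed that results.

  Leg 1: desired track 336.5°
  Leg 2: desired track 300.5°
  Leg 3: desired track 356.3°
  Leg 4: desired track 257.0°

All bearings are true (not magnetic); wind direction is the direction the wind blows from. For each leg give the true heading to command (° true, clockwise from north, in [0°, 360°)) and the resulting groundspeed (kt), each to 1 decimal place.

Leg 1: desired track 336.5°; wind correction +3.0° → command heading 339.5°, groundspeed 117.5 kt
Leg 2: desired track 300.5°; wind correction +3.0° → command heading 303.5°, groundspeed 121.5 kt
Leg 3: desired track 356.3°; wind correction +2.5° → command heading 358.8°, groundspeed 115.5 kt
Leg 4: desired track 257.0°; wind correction +1.5° → command heading 258.5°, groundspeed 125.4 kt

Leg 1: heading=339.5°, groundspeed=117.5 kt
Leg 2: heading=303.5°, groundspeed=121.5 kt
Leg 3: heading=358.8°, groundspeed=115.5 kt
Leg 4: heading=258.5°, groundspeed=125.4 kt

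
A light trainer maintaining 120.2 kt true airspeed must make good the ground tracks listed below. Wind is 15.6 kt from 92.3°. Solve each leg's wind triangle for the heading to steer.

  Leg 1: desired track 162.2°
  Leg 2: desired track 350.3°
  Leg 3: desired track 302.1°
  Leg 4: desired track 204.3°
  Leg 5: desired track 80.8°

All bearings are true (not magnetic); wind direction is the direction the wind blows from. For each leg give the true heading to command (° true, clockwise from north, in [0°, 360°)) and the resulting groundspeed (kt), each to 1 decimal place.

Leg 1: heading=155.2°, groundspeed=113.9 kt
Leg 2: heading=357.6°, groundspeed=122.5 kt
Leg 3: heading=305.8°, groundspeed=133.5 kt
Leg 4: heading=197.4°, groundspeed=125.2 kt
Leg 5: heading=82.3°, groundspeed=104.9 kt

Leg 1: desired track 162.2°; wind correction -7.0° → command heading 155.2°, groundspeed 113.9 kt
Leg 2: desired track 350.3°; wind correction +7.3° → command heading 357.6°, groundspeed 122.5 kt
Leg 3: desired track 302.1°; wind correction +3.7° → command heading 305.8°, groundspeed 133.5 kt
Leg 4: desired track 204.3°; wind correction -6.9° → command heading 197.4°, groundspeed 125.2 kt
Leg 5: desired track 80.8°; wind correction +1.5° → command heading 82.3°, groundspeed 104.9 kt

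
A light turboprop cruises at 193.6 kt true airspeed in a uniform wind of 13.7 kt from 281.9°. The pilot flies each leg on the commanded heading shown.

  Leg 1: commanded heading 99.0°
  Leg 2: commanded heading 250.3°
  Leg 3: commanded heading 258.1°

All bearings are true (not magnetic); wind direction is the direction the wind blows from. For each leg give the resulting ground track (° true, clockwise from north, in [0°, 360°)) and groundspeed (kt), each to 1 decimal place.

Leg 1: track=99.2°, groundspeed=207.3 kt
Leg 2: track=248.0°, groundspeed=182.1 kt
Leg 3: track=256.4°, groundspeed=181.1 kt

Leg 1: heading 99.0°; drift +0.2° → track 99.2°, groundspeed 207.3 kt
Leg 2: heading 250.3°; drift -2.3° → track 248.0°, groundspeed 182.1 kt
Leg 3: heading 258.1°; drift -1.7° → track 256.4°, groundspeed 181.1 kt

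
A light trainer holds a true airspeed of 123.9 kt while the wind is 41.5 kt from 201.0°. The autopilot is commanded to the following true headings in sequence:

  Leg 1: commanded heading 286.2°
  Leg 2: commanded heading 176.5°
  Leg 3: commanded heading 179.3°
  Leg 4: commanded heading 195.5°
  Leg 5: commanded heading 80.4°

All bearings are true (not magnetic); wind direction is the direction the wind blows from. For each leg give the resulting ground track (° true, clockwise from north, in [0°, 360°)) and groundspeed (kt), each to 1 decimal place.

Leg 1: track=305.2°, groundspeed=127.3 kt
Leg 2: track=165.2°, groundspeed=87.8 kt
Leg 3: track=169.1°, groundspeed=86.7 kt
Leg 4: track=192.7°, groundspeed=82.7 kt
Leg 5: track=66.6°, groundspeed=149.4 kt

Leg 1: heading 286.2°; drift +19.0° → track 305.2°, groundspeed 127.3 kt
Leg 2: heading 176.5°; drift -11.3° → track 165.2°, groundspeed 87.8 kt
Leg 3: heading 179.3°; drift -10.2° → track 169.1°, groundspeed 86.7 kt
Leg 4: heading 195.5°; drift -2.8° → track 192.7°, groundspeed 82.7 kt
Leg 5: heading 80.4°; drift -13.8° → track 66.6°, groundspeed 149.4 kt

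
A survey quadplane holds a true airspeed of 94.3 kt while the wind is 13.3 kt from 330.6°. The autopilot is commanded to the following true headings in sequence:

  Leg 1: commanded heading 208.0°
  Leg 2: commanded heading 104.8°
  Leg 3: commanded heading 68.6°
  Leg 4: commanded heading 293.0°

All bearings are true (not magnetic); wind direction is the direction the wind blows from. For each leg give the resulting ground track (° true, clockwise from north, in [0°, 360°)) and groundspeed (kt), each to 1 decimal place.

Leg 1: heading 208.0°; drift -6.3° → track 201.7°, groundspeed 102.1 kt
Leg 2: heading 104.8°; drift +5.3° → track 110.1°, groundspeed 104.0 kt
Leg 3: heading 68.6°; drift +7.8° → track 76.4°, groundspeed 97.0 kt
Leg 4: heading 293.0°; drift -5.5° → track 287.5°, groundspeed 84.2 kt

Leg 1: track=201.7°, groundspeed=102.1 kt
Leg 2: track=110.1°, groundspeed=104.0 kt
Leg 3: track=76.4°, groundspeed=97.0 kt
Leg 4: track=287.5°, groundspeed=84.2 kt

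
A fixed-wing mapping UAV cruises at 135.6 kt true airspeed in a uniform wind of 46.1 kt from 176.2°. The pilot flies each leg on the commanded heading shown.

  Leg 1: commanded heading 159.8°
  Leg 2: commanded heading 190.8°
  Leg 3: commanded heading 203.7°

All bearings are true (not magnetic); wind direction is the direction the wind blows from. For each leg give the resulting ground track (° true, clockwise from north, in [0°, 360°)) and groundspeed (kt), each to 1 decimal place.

Leg 1: heading 159.8°; drift -8.1° → track 151.7°, groundspeed 92.3 kt
Leg 2: heading 190.8°; drift +7.3° → track 198.1°, groundspeed 91.7 kt
Leg 3: heading 203.7°; drift +12.7° → track 216.4°, groundspeed 97.1 kt

Leg 1: track=151.7°, groundspeed=92.3 kt
Leg 2: track=198.1°, groundspeed=91.7 kt
Leg 3: track=216.4°, groundspeed=97.1 kt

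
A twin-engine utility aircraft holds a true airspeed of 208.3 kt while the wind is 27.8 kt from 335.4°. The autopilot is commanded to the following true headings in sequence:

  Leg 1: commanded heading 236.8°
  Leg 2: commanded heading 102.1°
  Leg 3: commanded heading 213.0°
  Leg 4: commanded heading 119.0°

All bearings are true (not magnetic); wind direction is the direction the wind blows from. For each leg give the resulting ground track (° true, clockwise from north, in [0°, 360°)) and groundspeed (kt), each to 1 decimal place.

Leg 1: heading 236.8°; drift -7.4° → track 229.4°, groundspeed 214.2 kt
Leg 2: heading 102.1°; drift +5.7° → track 107.8°, groundspeed 226.0 kt
Leg 3: heading 213.0°; drift -6.0° → track 207.0°, groundspeed 224.4 kt
Leg 4: heading 119.0°; drift +4.1° → track 123.1°, groundspeed 231.3 kt

Leg 1: track=229.4°, groundspeed=214.2 kt
Leg 2: track=107.8°, groundspeed=226.0 kt
Leg 3: track=207.0°, groundspeed=224.4 kt
Leg 4: track=123.1°, groundspeed=231.3 kt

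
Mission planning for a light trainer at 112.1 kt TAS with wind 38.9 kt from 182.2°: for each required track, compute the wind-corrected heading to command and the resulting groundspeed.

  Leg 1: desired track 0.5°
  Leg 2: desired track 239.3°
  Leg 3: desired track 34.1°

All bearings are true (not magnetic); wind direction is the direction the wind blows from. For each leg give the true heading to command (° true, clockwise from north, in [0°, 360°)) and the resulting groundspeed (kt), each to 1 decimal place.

Leg 1: desired track 0.5°; wind correction -0.6° → command heading 359.9°, groundspeed 151.0 kt
Leg 2: desired track 239.3°; wind correction -16.9° → command heading 222.4°, groundspeed 86.1 kt
Leg 3: desired track 34.1°; wind correction +10.6° → command heading 44.7°, groundspeed 143.2 kt

Leg 1: heading=359.9°, groundspeed=151.0 kt
Leg 2: heading=222.4°, groundspeed=86.1 kt
Leg 3: heading=44.7°, groundspeed=143.2 kt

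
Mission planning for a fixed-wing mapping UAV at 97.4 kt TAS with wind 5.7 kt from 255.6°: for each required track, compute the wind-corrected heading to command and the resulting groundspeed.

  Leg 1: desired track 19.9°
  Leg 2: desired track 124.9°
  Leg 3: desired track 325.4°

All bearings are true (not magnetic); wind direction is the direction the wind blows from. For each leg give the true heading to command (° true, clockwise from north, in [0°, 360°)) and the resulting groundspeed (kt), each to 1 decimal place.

Leg 1: desired track 19.9°; wind correction -2.8° → command heading 17.1°, groundspeed 100.5 kt
Leg 2: desired track 124.9°; wind correction +2.5° → command heading 127.4°, groundspeed 101.0 kt
Leg 3: desired track 325.4°; wind correction -3.1° → command heading 322.3°, groundspeed 95.3 kt

Leg 1: heading=17.1°, groundspeed=100.5 kt
Leg 2: heading=127.4°, groundspeed=101.0 kt
Leg 3: heading=322.3°, groundspeed=95.3 kt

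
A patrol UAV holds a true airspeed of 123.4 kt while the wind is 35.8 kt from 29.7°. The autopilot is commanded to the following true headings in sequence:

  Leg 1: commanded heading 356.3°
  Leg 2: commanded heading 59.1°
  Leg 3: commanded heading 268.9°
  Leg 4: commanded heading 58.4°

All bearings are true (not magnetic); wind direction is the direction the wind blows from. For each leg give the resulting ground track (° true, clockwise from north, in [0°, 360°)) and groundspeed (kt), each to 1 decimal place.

Leg 1: heading 356.3°; drift -11.9° → track 344.4°, groundspeed 95.6 kt
Leg 2: heading 59.1°; drift +10.8° → track 69.9°, groundspeed 93.9 kt
Leg 3: heading 268.9°; drift -12.2° → track 256.7°, groundspeed 145.0 kt
Leg 4: heading 58.4°; drift +10.6° → track 69.0°, groundspeed 93.6 kt

Leg 1: track=344.4°, groundspeed=95.6 kt
Leg 2: track=69.9°, groundspeed=93.9 kt
Leg 3: track=256.7°, groundspeed=145.0 kt
Leg 4: track=69.0°, groundspeed=93.6 kt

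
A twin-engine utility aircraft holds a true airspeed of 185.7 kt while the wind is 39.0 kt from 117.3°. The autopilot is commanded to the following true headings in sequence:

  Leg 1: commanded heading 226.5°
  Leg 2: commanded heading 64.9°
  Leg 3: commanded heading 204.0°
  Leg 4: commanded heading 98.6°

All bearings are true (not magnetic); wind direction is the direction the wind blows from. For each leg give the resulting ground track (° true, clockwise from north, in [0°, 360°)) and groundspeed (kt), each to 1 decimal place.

Leg 1: track=237.0°, groundspeed=201.9 kt
Leg 2: track=54.1°, groundspeed=164.8 kt
Leg 3: track=216.0°, groundspeed=187.5 kt
Leg 4: track=93.8°, groundspeed=149.3 kt

Leg 1: heading 226.5°; drift +10.5° → track 237.0°, groundspeed 201.9 kt
Leg 2: heading 64.9°; drift -10.8° → track 54.1°, groundspeed 164.8 kt
Leg 3: heading 204.0°; drift +12.0° → track 216.0°, groundspeed 187.5 kt
Leg 4: heading 98.6°; drift -4.8° → track 93.8°, groundspeed 149.3 kt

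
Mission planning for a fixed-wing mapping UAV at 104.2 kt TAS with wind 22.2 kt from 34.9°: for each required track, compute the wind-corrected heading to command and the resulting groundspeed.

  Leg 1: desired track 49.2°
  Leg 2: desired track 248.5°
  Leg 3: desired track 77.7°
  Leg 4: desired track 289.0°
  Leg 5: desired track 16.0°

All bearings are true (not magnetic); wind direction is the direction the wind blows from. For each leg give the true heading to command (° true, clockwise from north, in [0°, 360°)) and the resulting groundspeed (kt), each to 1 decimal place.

Leg 1: heading=46.2°, groundspeed=82.5 kt
Leg 2: heading=255.3°, groundspeed=122.0 kt
Leg 3: heading=69.4°, groundspeed=86.8 kt
Leg 4: heading=300.8°, groundspeed=108.1 kt
Leg 5: heading=20.0°, groundspeed=82.9 kt

Leg 1: desired track 49.2°; wind correction -3.0° → command heading 46.2°, groundspeed 82.5 kt
Leg 2: desired track 248.5°; wind correction +6.8° → command heading 255.3°, groundspeed 122.0 kt
Leg 3: desired track 77.7°; wind correction -8.3° → command heading 69.4°, groundspeed 86.8 kt
Leg 4: desired track 289.0°; wind correction +11.8° → command heading 300.8°, groundspeed 108.1 kt
Leg 5: desired track 16.0°; wind correction +4.0° → command heading 20.0°, groundspeed 82.9 kt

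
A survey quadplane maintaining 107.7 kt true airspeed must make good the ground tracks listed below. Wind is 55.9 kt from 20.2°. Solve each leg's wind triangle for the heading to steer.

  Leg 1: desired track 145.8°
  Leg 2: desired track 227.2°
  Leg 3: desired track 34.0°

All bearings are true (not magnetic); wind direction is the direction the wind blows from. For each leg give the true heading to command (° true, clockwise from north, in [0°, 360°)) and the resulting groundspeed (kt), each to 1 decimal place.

Leg 1: desired track 145.8°; wind correction -25.0° → command heading 120.8°, groundspeed 130.2 kt
Leg 2: desired track 227.2°; wind correction +13.6° → command heading 240.8°, groundspeed 154.5 kt
Leg 3: desired track 34.0°; wind correction -7.1° → command heading 26.9°, groundspeed 52.6 kt

Leg 1: heading=120.8°, groundspeed=130.2 kt
Leg 2: heading=240.8°, groundspeed=154.5 kt
Leg 3: heading=26.9°, groundspeed=52.6 kt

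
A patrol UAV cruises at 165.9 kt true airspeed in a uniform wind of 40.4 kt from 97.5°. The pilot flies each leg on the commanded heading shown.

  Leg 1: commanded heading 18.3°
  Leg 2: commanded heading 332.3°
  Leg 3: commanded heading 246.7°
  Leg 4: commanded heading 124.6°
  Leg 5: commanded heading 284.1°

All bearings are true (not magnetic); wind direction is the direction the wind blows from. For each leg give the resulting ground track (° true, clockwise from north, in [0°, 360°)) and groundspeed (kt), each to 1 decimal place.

Leg 1: track=4.2°, groundspeed=163.2 kt
Leg 2: track=322.4°, groundspeed=192.0 kt
Leg 3: track=252.6°, groundspeed=201.7 kt
Leg 4: track=132.7°, groundspeed=131.2 kt
Leg 5: track=282.8°, groundspeed=206.1 kt

Leg 1: heading 18.3°; drift -14.1° → track 4.2°, groundspeed 163.2 kt
Leg 2: heading 332.3°; drift -9.9° → track 322.4°, groundspeed 192.0 kt
Leg 3: heading 246.7°; drift +5.9° → track 252.6°, groundspeed 201.7 kt
Leg 4: heading 124.6°; drift +8.1° → track 132.7°, groundspeed 131.2 kt
Leg 5: heading 284.1°; drift -1.3° → track 282.8°, groundspeed 206.1 kt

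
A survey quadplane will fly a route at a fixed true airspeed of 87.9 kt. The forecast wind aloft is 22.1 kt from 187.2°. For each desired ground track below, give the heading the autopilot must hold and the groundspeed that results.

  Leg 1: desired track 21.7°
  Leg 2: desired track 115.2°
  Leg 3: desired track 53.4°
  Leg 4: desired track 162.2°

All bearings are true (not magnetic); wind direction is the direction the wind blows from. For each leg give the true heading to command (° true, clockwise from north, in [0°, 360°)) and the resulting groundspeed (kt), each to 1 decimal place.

Leg 1: heading=25.3°, groundspeed=109.1 kt
Leg 2: heading=129.0°, groundspeed=78.5 kt
Leg 3: heading=63.9°, groundspeed=101.7 kt
Leg 4: heading=168.3°, groundspeed=67.4 kt

Leg 1: desired track 21.7°; wind correction +3.6° → command heading 25.3°, groundspeed 109.1 kt
Leg 2: desired track 115.2°; wind correction +13.8° → command heading 129.0°, groundspeed 78.5 kt
Leg 3: desired track 53.4°; wind correction +10.5° → command heading 63.9°, groundspeed 101.7 kt
Leg 4: desired track 162.2°; wind correction +6.1° → command heading 168.3°, groundspeed 67.4 kt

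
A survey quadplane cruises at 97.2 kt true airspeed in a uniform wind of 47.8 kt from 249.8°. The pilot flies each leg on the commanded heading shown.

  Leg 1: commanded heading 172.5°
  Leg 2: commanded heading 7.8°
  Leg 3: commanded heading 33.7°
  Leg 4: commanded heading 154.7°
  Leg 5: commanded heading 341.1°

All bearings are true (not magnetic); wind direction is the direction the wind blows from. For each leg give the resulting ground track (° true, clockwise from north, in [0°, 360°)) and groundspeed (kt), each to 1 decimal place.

Leg 1: heading 172.5°; drift -28.3° → track 144.2°, groundspeed 98.4 kt
Leg 2: heading 7.8°; drift +19.4° → track 27.2°, groundspeed 126.9 kt
Leg 3: heading 33.7°; drift +11.7° → track 45.4°, groundspeed 138.7 kt
Leg 4: heading 154.7°; drift -25.1° → track 129.6°, groundspeed 112.1 kt
Leg 5: heading 341.1°; drift +25.9° → track 7.0°, groundspeed 109.3 kt

Leg 1: track=144.2°, groundspeed=98.4 kt
Leg 2: track=27.2°, groundspeed=126.9 kt
Leg 3: track=45.4°, groundspeed=138.7 kt
Leg 4: track=129.6°, groundspeed=112.1 kt
Leg 5: track=7.0°, groundspeed=109.3 kt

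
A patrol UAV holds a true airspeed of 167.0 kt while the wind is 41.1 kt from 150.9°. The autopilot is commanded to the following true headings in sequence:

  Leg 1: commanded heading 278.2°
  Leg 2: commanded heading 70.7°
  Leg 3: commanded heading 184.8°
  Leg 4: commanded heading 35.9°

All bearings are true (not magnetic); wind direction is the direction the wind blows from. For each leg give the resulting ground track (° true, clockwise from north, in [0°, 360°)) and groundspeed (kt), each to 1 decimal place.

Leg 1: heading 278.2°; drift +9.7° → track 287.9°, groundspeed 194.7 kt
Leg 2: heading 70.7°; drift -14.2° → track 56.5°, groundspeed 165.1 kt
Leg 3: heading 184.8°; drift +9.8° → track 194.6°, groundspeed 134.8 kt
Leg 4: heading 35.9°; drift -11.4° → track 24.5°, groundspeed 188.1 kt

Leg 1: track=287.9°, groundspeed=194.7 kt
Leg 2: track=56.5°, groundspeed=165.1 kt
Leg 3: track=194.6°, groundspeed=134.8 kt
Leg 4: track=24.5°, groundspeed=188.1 kt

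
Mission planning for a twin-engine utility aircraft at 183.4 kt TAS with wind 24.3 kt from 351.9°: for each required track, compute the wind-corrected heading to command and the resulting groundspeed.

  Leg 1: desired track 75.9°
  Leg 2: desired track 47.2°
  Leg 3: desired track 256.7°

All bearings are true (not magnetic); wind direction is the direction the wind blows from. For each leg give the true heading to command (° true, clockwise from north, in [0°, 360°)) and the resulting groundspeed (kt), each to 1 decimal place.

Leg 1: desired track 75.9°; wind correction -7.6° → command heading 68.3°, groundspeed 179.3 kt
Leg 2: desired track 47.2°; wind correction -6.3° → command heading 40.9°, groundspeed 168.5 kt
Leg 3: desired track 256.7°; wind correction +7.6° → command heading 264.3°, groundspeed 184.0 kt

Leg 1: heading=68.3°, groundspeed=179.3 kt
Leg 2: heading=40.9°, groundspeed=168.5 kt
Leg 3: heading=264.3°, groundspeed=184.0 kt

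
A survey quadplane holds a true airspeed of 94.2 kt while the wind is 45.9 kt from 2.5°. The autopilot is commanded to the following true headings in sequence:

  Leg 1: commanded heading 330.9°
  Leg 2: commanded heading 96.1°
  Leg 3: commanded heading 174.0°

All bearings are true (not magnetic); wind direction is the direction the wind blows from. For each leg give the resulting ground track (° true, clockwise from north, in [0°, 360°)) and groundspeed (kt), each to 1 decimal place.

Leg 1: track=307.3°, groundspeed=60.1 kt
Leg 2: track=121.4°, groundspeed=107.3 kt
Leg 3: track=176.8°, groundspeed=139.8 kt

Leg 1: heading 330.9°; drift -23.6° → track 307.3°, groundspeed 60.1 kt
Leg 2: heading 96.1°; drift +25.3° → track 121.4°, groundspeed 107.3 kt
Leg 3: heading 174.0°; drift +2.8° → track 176.8°, groundspeed 139.8 kt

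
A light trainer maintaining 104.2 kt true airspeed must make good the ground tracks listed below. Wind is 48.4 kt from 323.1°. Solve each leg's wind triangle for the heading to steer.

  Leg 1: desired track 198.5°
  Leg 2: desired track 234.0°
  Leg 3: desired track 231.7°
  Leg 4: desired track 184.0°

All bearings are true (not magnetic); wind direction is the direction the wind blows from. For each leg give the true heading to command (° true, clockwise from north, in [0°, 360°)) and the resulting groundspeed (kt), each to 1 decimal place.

Leg 1: heading=221.0°, groundspeed=123.8 kt
Leg 2: heading=261.7°, groundspeed=91.5 kt
Leg 3: heading=259.4°, groundspeed=93.5 kt
Leg 4: heading=201.7°, groundspeed=135.8 kt

Leg 1: desired track 198.5°; wind correction +22.5° → command heading 221.0°, groundspeed 123.8 kt
Leg 2: desired track 234.0°; wind correction +27.7° → command heading 261.7°, groundspeed 91.5 kt
Leg 3: desired track 231.7°; wind correction +27.7° → command heading 259.4°, groundspeed 93.5 kt
Leg 4: desired track 184.0°; wind correction +17.7° → command heading 201.7°, groundspeed 135.8 kt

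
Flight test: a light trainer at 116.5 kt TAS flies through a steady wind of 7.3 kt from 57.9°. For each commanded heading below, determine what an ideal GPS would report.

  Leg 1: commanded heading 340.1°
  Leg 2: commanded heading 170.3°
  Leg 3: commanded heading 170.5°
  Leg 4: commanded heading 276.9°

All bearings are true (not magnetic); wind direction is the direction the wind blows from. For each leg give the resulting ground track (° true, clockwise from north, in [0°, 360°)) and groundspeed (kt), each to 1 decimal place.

Leg 1: track=336.5°, groundspeed=115.2 kt
Leg 2: track=173.5°, groundspeed=119.5 kt
Leg 3: track=173.7°, groundspeed=119.5 kt
Leg 4: track=274.7°, groundspeed=122.3 kt

Leg 1: heading 340.1°; drift -3.6° → track 336.5°, groundspeed 115.2 kt
Leg 2: heading 170.3°; drift +3.2° → track 173.5°, groundspeed 119.5 kt
Leg 3: heading 170.5°; drift +3.2° → track 173.7°, groundspeed 119.5 kt
Leg 4: heading 276.9°; drift -2.2° → track 274.7°, groundspeed 122.3 kt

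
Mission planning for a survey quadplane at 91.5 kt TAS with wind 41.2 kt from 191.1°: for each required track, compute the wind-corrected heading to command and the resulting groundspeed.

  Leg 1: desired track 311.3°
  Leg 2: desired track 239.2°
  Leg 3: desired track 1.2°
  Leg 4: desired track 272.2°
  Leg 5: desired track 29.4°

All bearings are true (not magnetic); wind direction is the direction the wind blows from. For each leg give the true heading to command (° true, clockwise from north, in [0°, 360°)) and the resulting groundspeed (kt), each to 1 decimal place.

Leg 1: heading=288.4°, groundspeed=105.0 kt
Leg 2: heading=219.6°, groundspeed=58.7 kt
Leg 3: heading=356.8°, groundspeed=131.8 kt
Leg 4: heading=245.8°, groundspeed=75.6 kt
Leg 5: heading=37.5°, groundspeed=129.7 kt

Leg 1: desired track 311.3°; wind correction -22.9° → command heading 288.4°, groundspeed 105.0 kt
Leg 2: desired track 239.2°; wind correction -19.6° → command heading 219.6°, groundspeed 58.7 kt
Leg 3: desired track 1.2°; wind correction -4.4° → command heading 356.8°, groundspeed 131.8 kt
Leg 4: desired track 272.2°; wind correction -26.4° → command heading 245.8°, groundspeed 75.6 kt
Leg 5: desired track 29.4°; wind correction +8.1° → command heading 37.5°, groundspeed 129.7 kt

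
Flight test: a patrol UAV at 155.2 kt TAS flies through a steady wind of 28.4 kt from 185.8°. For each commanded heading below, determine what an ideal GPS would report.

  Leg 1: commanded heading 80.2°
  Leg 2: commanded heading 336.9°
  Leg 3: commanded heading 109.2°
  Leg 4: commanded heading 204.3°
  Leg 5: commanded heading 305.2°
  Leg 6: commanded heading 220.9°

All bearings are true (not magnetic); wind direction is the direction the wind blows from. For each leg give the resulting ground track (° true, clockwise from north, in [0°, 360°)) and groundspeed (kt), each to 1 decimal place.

Leg 1: heading 80.2°; drift -9.5° → track 70.7°, groundspeed 165.1 kt
Leg 2: heading 336.9°; drift +4.4° → track 341.3°, groundspeed 180.6 kt
Leg 3: heading 109.2°; drift -10.5° → track 98.7°, groundspeed 151.2 kt
Leg 4: heading 204.3°; drift +4.0° → track 208.3°, groundspeed 128.6 kt
Leg 5: heading 305.2°; drift +8.3° → track 313.5°, groundspeed 170.9 kt
Leg 6: heading 220.9°; drift +7.1° → track 228.0°, groundspeed 133.0 kt

Leg 1: track=70.7°, groundspeed=165.1 kt
Leg 2: track=341.3°, groundspeed=180.6 kt
Leg 3: track=98.7°, groundspeed=151.2 kt
Leg 4: track=208.3°, groundspeed=128.6 kt
Leg 5: track=313.5°, groundspeed=170.9 kt
Leg 6: track=228.0°, groundspeed=133.0 kt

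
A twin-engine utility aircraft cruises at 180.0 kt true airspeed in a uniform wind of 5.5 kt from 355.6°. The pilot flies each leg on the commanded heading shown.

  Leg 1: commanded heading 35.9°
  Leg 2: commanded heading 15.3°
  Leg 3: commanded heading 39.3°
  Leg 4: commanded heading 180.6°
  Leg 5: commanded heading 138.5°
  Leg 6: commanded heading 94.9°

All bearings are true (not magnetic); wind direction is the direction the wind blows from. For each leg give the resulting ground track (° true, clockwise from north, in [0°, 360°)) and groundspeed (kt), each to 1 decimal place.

Leg 1: track=37.1°, groundspeed=175.8 kt
Leg 2: track=15.9°, groundspeed=174.8 kt
Leg 3: track=40.5°, groundspeed=176.1 kt
Leg 4: track=180.5°, groundspeed=185.5 kt
Leg 5: track=139.5°, groundspeed=184.4 kt
Leg 6: track=96.6°, groundspeed=181.0 kt

Leg 1: heading 35.9°; drift +1.2° → track 37.1°, groundspeed 175.8 kt
Leg 2: heading 15.3°; drift +0.6° → track 15.9°, groundspeed 174.8 kt
Leg 3: heading 39.3°; drift +1.2° → track 40.5°, groundspeed 176.1 kt
Leg 4: heading 180.6°; drift -0.1° → track 180.5°, groundspeed 185.5 kt
Leg 5: heading 138.5°; drift +1.0° → track 139.5°, groundspeed 184.4 kt
Leg 6: heading 94.9°; drift +1.7° → track 96.6°, groundspeed 181.0 kt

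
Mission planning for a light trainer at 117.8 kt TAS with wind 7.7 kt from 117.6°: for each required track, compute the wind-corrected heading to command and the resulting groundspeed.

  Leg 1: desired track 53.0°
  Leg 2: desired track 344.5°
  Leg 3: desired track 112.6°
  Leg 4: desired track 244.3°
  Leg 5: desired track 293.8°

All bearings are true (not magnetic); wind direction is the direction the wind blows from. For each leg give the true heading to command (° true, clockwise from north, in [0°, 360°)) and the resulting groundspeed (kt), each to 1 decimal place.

Leg 1: heading=56.4°, groundspeed=114.3 kt
Leg 2: heading=347.2°, groundspeed=122.9 kt
Leg 3: heading=112.9°, groundspeed=110.1 kt
Leg 4: heading=241.3°, groundspeed=122.2 kt
Leg 5: heading=293.6°, groundspeed=125.5 kt

Leg 1: desired track 53.0°; wind correction +3.4° → command heading 56.4°, groundspeed 114.3 kt
Leg 2: desired track 344.5°; wind correction +2.7° → command heading 347.2°, groundspeed 122.9 kt
Leg 3: desired track 112.6°; wind correction +0.3° → command heading 112.9°, groundspeed 110.1 kt
Leg 4: desired track 244.3°; wind correction -3.0° → command heading 241.3°, groundspeed 122.2 kt
Leg 5: desired track 293.8°; wind correction -0.2° → command heading 293.6°, groundspeed 125.5 kt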